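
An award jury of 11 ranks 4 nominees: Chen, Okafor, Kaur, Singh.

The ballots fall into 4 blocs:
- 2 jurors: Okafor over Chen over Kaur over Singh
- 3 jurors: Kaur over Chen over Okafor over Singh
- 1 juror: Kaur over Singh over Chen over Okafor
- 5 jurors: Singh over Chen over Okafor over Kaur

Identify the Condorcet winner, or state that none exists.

none

Head-to-head results (11 jurors):
Chen–Okafor: Chen 9–2.
Chen vs Kaur: Chen wins 7–4.
Chen–Singh: Singh 6–5.
Okafor–Kaur: Okafor 7–4.
Okafor–Singh: Singh 6–5.
Kaur vs Singh: Kaur, 6–5.
No nominee is unbeaten: Chen loses to Singh; Okafor loses to Chen; Kaur loses to Chen; Singh loses to Kaur. In particular Chen > Kaur > Singh > Chen is a majority cycle — no Condorcet winner exists.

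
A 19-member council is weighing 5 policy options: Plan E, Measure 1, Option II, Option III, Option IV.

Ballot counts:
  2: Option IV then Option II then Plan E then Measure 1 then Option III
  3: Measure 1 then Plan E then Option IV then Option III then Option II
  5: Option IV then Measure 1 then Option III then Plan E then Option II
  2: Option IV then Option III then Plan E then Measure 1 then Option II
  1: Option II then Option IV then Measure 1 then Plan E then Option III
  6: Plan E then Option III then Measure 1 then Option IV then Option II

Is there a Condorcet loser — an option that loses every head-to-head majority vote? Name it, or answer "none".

Head-to-head results (19 council members):
Plan E vs Measure 1: Plan E is ranked higher on 2+2+6 = 10 ballots, Measure 1 on 9. Plan E wins 10–9.
Plan E vs Option II: 16 to 3, Plan E.
Plan E vs Option III: Plan E wins 12–7.
Plan E vs Option IV: 3+6 = 9 for Plan E, 10 for Option IV — Option IV by 10–9.
Measure 1 vs Option II: 16 to 3, Measure 1.
Measure 1 vs Option III: Measure 1 is ranked higher on 2+3+5+1 = 11 ballots, Option III on 8. Measure 1 wins 11–8.
Measure 1 vs Option IV: 9 to 10, Option IV.
Option II vs Option III: Option III wins 16–3.
Option II vs Option IV: 1 for Option II, 18 for Option IV — Option IV by 18–1.
Option III vs Option IV: Option III preferred on 6 ballots; Option IV wins 13–6.
Only Option II has no wins; Option II is the Condorcet loser.

Option II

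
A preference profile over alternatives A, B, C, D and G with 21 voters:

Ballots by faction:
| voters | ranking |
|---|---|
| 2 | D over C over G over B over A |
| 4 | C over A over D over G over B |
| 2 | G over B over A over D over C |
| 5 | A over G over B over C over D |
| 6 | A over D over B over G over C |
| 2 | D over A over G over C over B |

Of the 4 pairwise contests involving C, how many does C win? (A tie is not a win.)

C against each rival (21 voters):
C vs A: C preferred on 2+4 = 6 ballots; A wins 15–6.
C vs B: B, 13–8.
C vs D: D, 12–9.
C–G: G 15–6.
C beats no one; loses to A, B, D, G — 0 pairwise wins.

0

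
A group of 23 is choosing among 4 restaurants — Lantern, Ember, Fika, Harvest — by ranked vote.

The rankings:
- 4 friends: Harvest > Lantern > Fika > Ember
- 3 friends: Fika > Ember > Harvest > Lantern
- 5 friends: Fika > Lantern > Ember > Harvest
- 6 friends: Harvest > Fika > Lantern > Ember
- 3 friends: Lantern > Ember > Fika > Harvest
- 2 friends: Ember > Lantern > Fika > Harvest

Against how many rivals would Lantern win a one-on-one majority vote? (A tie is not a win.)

1

Lantern against each rival (23 friends):
Lantern vs Ember: 4+5+6+3 = 18 for Lantern, 5 for Ember — Lantern by 18–5.
Lantern vs Fika: Fika wins 14–9.
Lantern vs Harvest: 10 to 13, Harvest.
Lantern beats Ember; loses to Fika, Harvest — 1 pairwise win.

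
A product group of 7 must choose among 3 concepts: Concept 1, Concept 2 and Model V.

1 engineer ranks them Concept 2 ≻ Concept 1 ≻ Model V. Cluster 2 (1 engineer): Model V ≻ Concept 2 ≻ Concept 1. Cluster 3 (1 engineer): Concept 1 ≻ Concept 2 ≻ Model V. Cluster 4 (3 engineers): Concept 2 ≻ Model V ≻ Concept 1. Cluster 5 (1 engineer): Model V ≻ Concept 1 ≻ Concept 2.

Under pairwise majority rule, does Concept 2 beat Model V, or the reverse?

Concept 2

Ballots ranking Concept 2 above Model V: 1 + 1 + 3 = 5.
Ballots ranking Model V above Concept 2: 7 − 5 = 2.
Concept 2 wins the head-to-head 5–2.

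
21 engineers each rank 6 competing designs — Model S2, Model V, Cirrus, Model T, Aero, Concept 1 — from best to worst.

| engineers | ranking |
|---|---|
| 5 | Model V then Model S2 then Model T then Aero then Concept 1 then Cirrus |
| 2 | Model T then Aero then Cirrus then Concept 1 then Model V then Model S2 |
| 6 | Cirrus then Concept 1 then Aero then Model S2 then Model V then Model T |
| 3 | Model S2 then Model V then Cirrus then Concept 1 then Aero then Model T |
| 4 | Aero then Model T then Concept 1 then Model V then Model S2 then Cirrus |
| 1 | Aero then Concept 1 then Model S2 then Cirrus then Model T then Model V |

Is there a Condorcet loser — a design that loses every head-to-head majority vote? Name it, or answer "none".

Head-to-head results (21 engineers):
Model S2–Model V: Model V 11–10.
Model S2 vs Cirrus: Model S2 wins 13–8.
Model S2 vs Model T: 5+6+3+1 = 15 for Model S2, 6 for Model T — Model S2 by 15–6.
Model S2 vs Aero: Aero wins 13–8.
Model S2 vs Concept 1: Concept 1, 13–8.
Model V vs Cirrus: Model V is ranked higher on 5+3+4 = 12 ballots, Cirrus on 9. Model V wins 12–9.
Model V vs Model T: 5+6+3 = 14 for Model V, 7 for Model T — Model V by 14–7.
Model V–Aero: Aero 13–8.
Model V vs Concept 1: Model V preferred on 5+3 = 8 ballots; Concept 1 wins 13–8.
Cirrus vs Model T: Model T wins 11–10.
Cirrus vs Aero: Aero, 12–9.
Cirrus vs Concept 1: Cirrus is ranked higher on 2+6+3 = 11 ballots, Concept 1 on 10. Cirrus wins 11–10.
Model T vs Aero: Model T is ranked higher on 5+2 = 7 ballots, Aero on 14. Aero wins 14–7.
Model T vs Concept 1: 11 to 10, Model T.
Aero vs Concept 1: Aero preferred on 5+2+4+1 = 12 ballots; Aero wins 12–9.
Each design has at least one pairwise win (Model S2 beats Cirrus; Model V beats Model S2; Cirrus beats Concept 1; Model T beats Cirrus; Aero beats Model S2; Concept 1 beats Model S2) — no Condorcet loser.

none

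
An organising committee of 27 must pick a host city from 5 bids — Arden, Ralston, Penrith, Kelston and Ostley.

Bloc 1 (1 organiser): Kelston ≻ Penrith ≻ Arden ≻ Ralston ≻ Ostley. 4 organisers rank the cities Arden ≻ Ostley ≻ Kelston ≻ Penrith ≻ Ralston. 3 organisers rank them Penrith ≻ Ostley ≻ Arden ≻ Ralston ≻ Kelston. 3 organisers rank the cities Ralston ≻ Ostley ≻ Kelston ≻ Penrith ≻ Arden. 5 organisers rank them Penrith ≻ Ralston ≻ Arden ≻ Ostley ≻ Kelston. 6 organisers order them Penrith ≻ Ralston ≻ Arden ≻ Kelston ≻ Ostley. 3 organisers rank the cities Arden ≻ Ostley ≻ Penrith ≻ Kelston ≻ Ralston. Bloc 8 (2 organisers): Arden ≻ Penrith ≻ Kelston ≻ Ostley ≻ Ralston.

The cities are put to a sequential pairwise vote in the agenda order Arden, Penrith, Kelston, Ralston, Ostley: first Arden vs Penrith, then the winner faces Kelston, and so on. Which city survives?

Round 1: Arden vs Penrith — 9–18, Penrith advances.
Round 2: Penrith vs Kelston — 19–8, Penrith advances.
Round 3: Penrith vs Ralston — 24–3, Penrith advances.
Round 4: Penrith vs Ostley — 17–10, Penrith advances.
Penrith survives the agenda.

Penrith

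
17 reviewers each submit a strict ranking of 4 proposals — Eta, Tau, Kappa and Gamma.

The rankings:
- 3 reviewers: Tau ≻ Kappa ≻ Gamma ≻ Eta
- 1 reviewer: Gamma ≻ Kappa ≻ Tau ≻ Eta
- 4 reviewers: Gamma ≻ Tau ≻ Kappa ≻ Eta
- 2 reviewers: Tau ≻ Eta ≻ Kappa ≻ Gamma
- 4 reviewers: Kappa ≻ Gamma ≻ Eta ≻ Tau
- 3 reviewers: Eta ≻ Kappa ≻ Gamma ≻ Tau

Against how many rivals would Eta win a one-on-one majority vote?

Eta against each rival (17 reviewers):
Eta vs Tau: Eta is ranked higher on 4+3 = 7 ballots, Tau on 10. Tau wins 10–7.
Eta vs Kappa: Kappa, 12–5.
Eta vs Gamma: 5 to 12, Gamma.
Eta beats no one; loses to Tau, Kappa, Gamma — 0 pairwise wins.

0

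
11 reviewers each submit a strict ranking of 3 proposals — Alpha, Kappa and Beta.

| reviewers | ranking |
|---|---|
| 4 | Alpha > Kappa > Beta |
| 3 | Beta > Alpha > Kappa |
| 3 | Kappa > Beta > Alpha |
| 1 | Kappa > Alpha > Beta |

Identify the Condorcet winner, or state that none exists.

Head-to-head results (11 reviewers):
Alpha vs Kappa: Alpha, 7–4.
Alpha vs Beta: Beta wins 6–5.
Kappa vs Beta: Kappa wins 8–3.
No project is unbeaten: Alpha loses to Beta; Kappa loses to Alpha; Beta loses to Kappa. In particular Alpha > Kappa > Beta > Alpha is a majority cycle — no Condorcet winner exists.

none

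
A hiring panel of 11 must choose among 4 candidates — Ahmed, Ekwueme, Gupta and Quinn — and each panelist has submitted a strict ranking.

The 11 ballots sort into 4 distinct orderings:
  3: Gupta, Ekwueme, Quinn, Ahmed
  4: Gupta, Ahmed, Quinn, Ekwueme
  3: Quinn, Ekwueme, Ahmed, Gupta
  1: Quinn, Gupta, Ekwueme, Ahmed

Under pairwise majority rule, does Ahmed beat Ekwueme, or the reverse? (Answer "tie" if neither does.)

Ekwueme

Ballots ranking Ahmed above Ekwueme: 4.
Ballots ranking Ekwueme above Ahmed: 11 − 4 = 7.
Ekwueme wins the head-to-head 7–4.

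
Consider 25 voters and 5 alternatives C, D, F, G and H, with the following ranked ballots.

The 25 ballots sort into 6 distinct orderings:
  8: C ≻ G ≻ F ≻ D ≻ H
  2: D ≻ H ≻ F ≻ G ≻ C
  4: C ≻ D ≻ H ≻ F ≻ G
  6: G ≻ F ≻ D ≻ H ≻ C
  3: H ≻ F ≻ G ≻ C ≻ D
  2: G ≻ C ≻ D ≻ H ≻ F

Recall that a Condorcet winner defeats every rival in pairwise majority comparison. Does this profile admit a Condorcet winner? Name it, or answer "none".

Pairwise majorities:
C vs D: C is ranked higher on 8+4+3+2 = 17 ballots, D on 8. C wins 17–8.
C–F: C 14–11.
C vs G: C is ranked higher on 8+4 = 12 ballots, G on 13. G wins 13–12.
C–H: C 14–11.
D vs F: 2+4+2 = 8 for D, 17 for F — F by 17–8.
D vs G: 6 to 19, G.
D vs H: D is ranked higher on 8+2+4+6+2 = 22 ballots, H on 3. D wins 22–3.
F vs G: G wins 16–9.
F vs H: F wins 14–11.
G vs H: G wins 16–9.
Only G has no losses; G is the Condorcet winner.

G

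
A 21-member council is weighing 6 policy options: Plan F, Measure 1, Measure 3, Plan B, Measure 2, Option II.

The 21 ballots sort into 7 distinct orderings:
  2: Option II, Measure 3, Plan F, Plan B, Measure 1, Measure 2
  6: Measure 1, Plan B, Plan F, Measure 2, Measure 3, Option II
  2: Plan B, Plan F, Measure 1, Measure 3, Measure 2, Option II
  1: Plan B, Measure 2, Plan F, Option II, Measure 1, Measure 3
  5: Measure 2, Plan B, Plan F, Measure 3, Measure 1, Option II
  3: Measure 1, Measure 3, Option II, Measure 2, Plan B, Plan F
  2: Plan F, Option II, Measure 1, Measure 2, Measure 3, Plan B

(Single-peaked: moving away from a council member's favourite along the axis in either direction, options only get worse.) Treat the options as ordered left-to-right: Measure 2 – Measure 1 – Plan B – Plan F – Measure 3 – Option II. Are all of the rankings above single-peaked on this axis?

no

Axis positions: Measure 2=1, Measure 1=2, Plan B=3, Plan F=4, Measure 3=5, Option II=6.
Cluster 1 (peak Option II at position 6): ranking walks positions 6-5-4-3-2-1, expanding outward from the peak — single-peaked.
Cluster 2 (peak Measure 1 at position 2): ranking walks positions 2-3-4-1-5-6, expanding outward from the peak — single-peaked.
Cluster 3 (peak Plan B at position 3): ranking walks positions 3-4-2-5-1-6, expanding outward from the peak — single-peaked.
Cluster 4: ranking walks positions 3-1-4-6-2-5; Measure 2 is ranked above Measure 1 even though Measure 1 lies between Measure 2 and the peak Plan B on the axis — preferences dip and rise again. Not single-peaked.
Cluster 5: ranking walks positions 1-3-4-5-2-6; Plan B is ranked above Measure 1 even though Measure 1 lies between Plan B and the peak Measure 2 on the axis — preferences dip and rise again. Not single-peaked.
Cluster 6: ranking walks positions 2-5-6-1-3-4; Measure 3 is ranked above Plan B even though Plan B lies between Measure 3 and the peak Measure 1 on the axis — preferences dip and rise again. Not single-peaked.
Cluster 7: ranking walks positions 4-6-2-1-5-3; Option II is ranked above Measure 3 even though Measure 3 lies between Option II and the peak Plan F on the axis — preferences dip and rise again. Not single-peaked.
Cluster 4 violates single-peakedness, so the profile is not single-peaked on this axis.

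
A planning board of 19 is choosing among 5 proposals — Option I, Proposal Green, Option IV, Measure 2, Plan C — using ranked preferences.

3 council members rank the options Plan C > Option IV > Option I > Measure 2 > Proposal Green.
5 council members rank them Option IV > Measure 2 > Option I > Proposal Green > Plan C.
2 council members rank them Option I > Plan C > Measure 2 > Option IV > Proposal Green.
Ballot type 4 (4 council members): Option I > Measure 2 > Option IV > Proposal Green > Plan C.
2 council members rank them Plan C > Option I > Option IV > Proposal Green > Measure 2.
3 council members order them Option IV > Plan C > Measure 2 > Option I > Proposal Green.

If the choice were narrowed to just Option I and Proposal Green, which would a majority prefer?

Option I

Ballots ranking Option I above Proposal Green: 3 + 5 + 2 + 4 + 2 + 3 = 19.
Ballots ranking Proposal Green above Option I: 19 − 19 = 0.
Option I wins the head-to-head 19–0.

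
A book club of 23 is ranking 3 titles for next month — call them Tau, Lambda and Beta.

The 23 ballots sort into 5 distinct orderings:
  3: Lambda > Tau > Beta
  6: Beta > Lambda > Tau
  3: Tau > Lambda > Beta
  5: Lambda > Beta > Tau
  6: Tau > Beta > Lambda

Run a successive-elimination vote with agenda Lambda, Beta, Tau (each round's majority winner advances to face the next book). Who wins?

Round 1: Lambda vs Beta — 11–12, Beta advances.
Round 2: Beta vs Tau — 11–12, Tau advances.
The agenda winner is Tau.

Tau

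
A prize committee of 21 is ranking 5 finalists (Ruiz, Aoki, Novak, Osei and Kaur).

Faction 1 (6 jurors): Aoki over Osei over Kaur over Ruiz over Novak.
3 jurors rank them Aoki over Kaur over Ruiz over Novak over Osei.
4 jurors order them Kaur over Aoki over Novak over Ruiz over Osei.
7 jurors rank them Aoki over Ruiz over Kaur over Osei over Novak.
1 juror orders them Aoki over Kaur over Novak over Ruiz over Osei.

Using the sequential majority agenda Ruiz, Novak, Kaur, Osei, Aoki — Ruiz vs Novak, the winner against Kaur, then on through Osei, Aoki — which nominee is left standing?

Round 1: Ruiz vs Novak — 16–5, Ruiz advances.
Round 2: Ruiz vs Kaur — 7–14, Kaur advances.
Round 3: Kaur vs Osei — 15–6, Kaur advances.
Round 4: Kaur vs Aoki — 4–17, Aoki advances.
Aoki survives the agenda.

Aoki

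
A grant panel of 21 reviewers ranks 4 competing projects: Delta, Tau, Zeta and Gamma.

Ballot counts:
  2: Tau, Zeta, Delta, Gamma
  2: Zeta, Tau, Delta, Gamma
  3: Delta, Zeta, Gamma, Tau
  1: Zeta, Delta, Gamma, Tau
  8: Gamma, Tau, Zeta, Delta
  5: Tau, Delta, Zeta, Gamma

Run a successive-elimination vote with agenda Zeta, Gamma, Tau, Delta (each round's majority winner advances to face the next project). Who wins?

Tau

Round 1: Zeta vs Gamma — 13–8, Zeta advances.
Round 2: Zeta vs Tau — 6–15, Tau advances.
Round 3: Tau vs Delta — 17–4, Tau advances.
Tau survives the agenda.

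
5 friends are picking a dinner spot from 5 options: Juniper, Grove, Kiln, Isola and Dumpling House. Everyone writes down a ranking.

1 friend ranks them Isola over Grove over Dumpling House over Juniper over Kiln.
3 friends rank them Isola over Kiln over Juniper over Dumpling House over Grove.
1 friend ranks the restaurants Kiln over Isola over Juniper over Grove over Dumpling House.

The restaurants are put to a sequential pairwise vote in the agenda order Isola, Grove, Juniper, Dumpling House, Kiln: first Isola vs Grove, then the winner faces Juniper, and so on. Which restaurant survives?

Round 1: Isola vs Grove — 5–0, Isola advances.
Round 2: Isola vs Juniper — 5–0, Isola advances.
Round 3: Isola vs Dumpling House — 5–0, Isola advances.
Round 4: Isola vs Kiln — 4–1, Isola advances.
The agenda winner is Isola.

Isola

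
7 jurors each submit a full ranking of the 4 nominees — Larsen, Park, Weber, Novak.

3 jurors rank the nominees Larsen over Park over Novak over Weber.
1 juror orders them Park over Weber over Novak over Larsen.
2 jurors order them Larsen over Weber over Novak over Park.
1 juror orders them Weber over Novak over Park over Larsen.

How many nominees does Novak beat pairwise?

0

Novak against each rival (7 jurors):
Novak vs Larsen: Larsen, 5–2.
Novak vs Park: 2+1 = 3 for Novak, 4 for Park — Park by 4–3.
Novak–Weber: Weber 4–3.
Novak beats no one; loses to Larsen, Park, Weber — 0 pairwise wins.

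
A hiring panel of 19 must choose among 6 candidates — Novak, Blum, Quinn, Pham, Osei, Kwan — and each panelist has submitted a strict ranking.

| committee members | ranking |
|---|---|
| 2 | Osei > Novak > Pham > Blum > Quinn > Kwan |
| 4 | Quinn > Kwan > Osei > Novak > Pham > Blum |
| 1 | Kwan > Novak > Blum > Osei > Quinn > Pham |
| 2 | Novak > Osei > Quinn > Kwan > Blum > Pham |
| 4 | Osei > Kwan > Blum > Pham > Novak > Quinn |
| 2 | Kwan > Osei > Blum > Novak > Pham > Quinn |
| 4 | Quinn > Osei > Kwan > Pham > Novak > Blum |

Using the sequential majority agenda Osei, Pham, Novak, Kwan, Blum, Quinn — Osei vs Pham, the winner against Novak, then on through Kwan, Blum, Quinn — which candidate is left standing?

Round 1: Osei vs Pham — 19–0, Osei advances.
Round 2: Osei vs Novak — 16–3, Osei advances.
Round 3: Osei vs Kwan — 12–7, Osei advances.
Round 4: Osei vs Blum — 18–1, Osei advances.
Round 5: Osei vs Quinn — 11–8, Osei advances.
Osei survives the agenda.

Osei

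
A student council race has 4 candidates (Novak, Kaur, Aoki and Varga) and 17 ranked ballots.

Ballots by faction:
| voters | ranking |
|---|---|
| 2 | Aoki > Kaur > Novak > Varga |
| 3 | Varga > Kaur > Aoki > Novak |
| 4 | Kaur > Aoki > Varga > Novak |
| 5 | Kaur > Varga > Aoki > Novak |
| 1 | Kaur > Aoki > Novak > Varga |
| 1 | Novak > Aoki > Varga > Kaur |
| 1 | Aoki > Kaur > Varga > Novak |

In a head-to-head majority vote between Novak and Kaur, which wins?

Ballots ranking Novak above Kaur: 1.
Ballots ranking Kaur above Novak: 17 − 1 = 16.
Kaur wins the head-to-head 16–1.

Kaur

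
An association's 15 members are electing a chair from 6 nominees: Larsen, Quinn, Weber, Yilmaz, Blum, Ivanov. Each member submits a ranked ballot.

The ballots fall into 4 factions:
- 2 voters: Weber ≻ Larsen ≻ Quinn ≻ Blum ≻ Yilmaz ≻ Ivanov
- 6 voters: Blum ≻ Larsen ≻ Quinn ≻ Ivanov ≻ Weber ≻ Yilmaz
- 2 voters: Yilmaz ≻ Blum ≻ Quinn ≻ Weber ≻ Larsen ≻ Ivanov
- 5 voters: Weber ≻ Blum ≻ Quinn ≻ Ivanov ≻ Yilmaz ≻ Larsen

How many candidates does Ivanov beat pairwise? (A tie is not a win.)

1

Ivanov against each rival (15 voters):
Ivanov vs Larsen: Ivanov preferred on 5 ballots; Larsen wins 10–5.
Ivanov vs Quinn: Quinn, 15–0.
Ivanov vs Weber: Weber wins 9–6.
Ivanov vs Yilmaz: Ivanov wins 11–4.
Ivanov vs Blum: 0 to 15, Blum.
Ivanov beats Yilmaz; loses to Larsen, Quinn, Weber, Blum — 1 pairwise win.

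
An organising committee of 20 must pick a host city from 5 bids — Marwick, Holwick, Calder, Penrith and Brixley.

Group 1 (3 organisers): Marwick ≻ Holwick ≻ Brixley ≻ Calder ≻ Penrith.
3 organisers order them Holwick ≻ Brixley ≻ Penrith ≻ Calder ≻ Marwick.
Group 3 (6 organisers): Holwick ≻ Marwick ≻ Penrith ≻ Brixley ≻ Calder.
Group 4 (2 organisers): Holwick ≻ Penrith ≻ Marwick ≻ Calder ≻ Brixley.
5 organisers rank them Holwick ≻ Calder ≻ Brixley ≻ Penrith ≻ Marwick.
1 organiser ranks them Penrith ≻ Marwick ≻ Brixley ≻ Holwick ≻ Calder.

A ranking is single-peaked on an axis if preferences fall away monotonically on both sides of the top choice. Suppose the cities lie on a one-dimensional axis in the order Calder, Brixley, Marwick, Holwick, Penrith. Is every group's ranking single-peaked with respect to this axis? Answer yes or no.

Axis positions: Calder=1, Brixley=2, Marwick=3, Holwick=4, Penrith=5.
Group 1 (peak Marwick at position 3): ranking walks positions 3-4-2-1-5, expanding outward from the peak — single-peaked.
Group 2: ranking walks positions 4-2-5-1-3; Brixley is ranked above Marwick even though Marwick lies between Brixley and the peak Holwick on the axis — preferences dip and rise again. Not single-peaked.
Group 3 (peak Holwick at position 4): ranking walks positions 4-3-5-2-1, expanding outward from the peak — single-peaked.
Group 4: ranking walks positions 4-5-3-1-2; Calder is ranked above Brixley even though Brixley lies between Calder and the peak Holwick on the axis — preferences dip and rise again. Not single-peaked.
Group 5: ranking walks positions 4-1-2-5-3; Calder is ranked above Marwick even though Marwick lies between Calder and the peak Holwick on the axis — preferences dip and rise again. Not single-peaked.
Group 6: ranking walks positions 5-3-2-4-1; Marwick is ranked above Holwick even though Holwick lies between Marwick and the peak Penrith on the axis — preferences dip and rise again. Not single-peaked.
Group 2 violates single-peakedness, so the profile is not single-peaked on this axis.

no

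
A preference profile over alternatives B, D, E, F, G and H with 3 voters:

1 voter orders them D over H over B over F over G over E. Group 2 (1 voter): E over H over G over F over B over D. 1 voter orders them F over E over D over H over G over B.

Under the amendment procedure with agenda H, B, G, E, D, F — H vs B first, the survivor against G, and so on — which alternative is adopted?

F

Round 1: H vs B — 3–0, H advances.
Round 2: H vs G — 3–0, H advances.
Round 3: H vs E — 1–2, E advances.
Round 4: E vs D — 2–1, E advances.
Round 5: E vs F — 1–2, F advances.
The agenda winner is F.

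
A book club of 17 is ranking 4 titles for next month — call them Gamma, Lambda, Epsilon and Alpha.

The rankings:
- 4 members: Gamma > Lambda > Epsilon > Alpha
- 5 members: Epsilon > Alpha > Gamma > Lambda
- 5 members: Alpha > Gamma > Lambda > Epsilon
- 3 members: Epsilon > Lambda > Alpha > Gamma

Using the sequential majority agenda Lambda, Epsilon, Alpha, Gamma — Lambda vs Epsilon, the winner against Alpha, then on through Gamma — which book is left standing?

Alpha

Round 1: Lambda vs Epsilon — 9–8, Lambda advances.
Round 2: Lambda vs Alpha — 7–10, Alpha advances.
Round 3: Alpha vs Gamma — 13–4, Alpha advances.
The agenda winner is Alpha.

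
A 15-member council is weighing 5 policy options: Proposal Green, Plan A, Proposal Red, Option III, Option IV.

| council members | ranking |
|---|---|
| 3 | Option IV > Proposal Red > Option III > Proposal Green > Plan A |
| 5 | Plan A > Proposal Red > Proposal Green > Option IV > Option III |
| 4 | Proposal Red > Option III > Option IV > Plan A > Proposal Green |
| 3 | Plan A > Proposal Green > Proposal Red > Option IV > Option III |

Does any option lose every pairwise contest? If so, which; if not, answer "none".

Pairwise majorities:
Proposal Green vs Plan A: 3 for Proposal Green, 12 for Plan A — Plan A by 12–3.
Proposal Green vs Proposal Red: Proposal Red, 12–3.
Proposal Green vs Option III: Proposal Green is ranked higher on 5+3 = 8 ballots, Option III on 7. Proposal Green wins 8–7.
Proposal Green vs Option IV: Proposal Green wins 8–7.
Plan A vs Proposal Red: Plan A, 8–7.
Plan A vs Option III: Plan A, 8–7.
Plan A vs Option IV: Plan A is ranked higher on 5+3 = 8 ballots, Option IV on 7. Plan A wins 8–7.
Proposal Red vs Option III: Proposal Red preferred on 3+5+4+3 = 15 ballots; Proposal Red wins 15–0.
Proposal Red vs Option IV: 12 to 3, Proposal Red.
Option III vs Option IV: Option IV, 11–4.
Option III loses to every other option — it is the Condorcet loser.

Option III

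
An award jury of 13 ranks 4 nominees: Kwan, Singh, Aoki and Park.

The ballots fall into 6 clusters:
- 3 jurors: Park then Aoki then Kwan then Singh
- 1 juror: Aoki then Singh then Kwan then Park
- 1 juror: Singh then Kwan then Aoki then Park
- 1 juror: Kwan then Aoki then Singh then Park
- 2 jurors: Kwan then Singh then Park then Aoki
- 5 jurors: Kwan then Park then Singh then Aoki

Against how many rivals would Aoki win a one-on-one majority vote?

0

Aoki against each rival (13 jurors):
Aoki vs Kwan: 4 to 9, Kwan.
Aoki vs Singh: 3+1+1 = 5 for Aoki, 8 for Singh — Singh by 8–5.
Aoki vs Park: Aoki preferred on 1+1+1 = 3 ballots; Park wins 10–3.
Aoki beats no one; loses to Kwan, Singh, Park — 0 pairwise wins.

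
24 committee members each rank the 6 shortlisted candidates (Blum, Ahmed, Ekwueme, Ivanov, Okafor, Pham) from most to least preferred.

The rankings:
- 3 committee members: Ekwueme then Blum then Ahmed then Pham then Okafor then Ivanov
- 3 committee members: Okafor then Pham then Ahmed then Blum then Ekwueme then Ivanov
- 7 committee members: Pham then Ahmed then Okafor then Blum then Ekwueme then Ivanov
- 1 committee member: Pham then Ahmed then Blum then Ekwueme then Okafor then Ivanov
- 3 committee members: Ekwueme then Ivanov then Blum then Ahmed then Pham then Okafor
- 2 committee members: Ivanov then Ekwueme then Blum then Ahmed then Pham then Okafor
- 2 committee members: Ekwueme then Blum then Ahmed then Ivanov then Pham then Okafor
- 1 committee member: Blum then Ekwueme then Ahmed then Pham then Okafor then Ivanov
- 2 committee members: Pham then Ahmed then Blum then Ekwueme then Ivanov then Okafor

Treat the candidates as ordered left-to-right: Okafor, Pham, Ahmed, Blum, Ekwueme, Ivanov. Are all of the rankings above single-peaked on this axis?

Axis positions: Okafor=1, Pham=2, Ahmed=3, Blum=4, Ekwueme=5, Ivanov=6.
Cluster 1 (peak Ekwueme at position 5): ranking walks positions 5-4-3-2-1-6, expanding outward from the peak — single-peaked.
Cluster 2 (peak Okafor at position 1): ranking walks positions 1-2-3-4-5-6, expanding outward from the peak — single-peaked.
Cluster 3 (peak Pham at position 2): ranking walks positions 2-3-1-4-5-6, expanding outward from the peak — single-peaked.
Cluster 4 (peak Pham at position 2): ranking walks positions 2-3-4-5-1-6, expanding outward from the peak — single-peaked.
Cluster 5 (peak Ekwueme at position 5): ranking walks positions 5-6-4-3-2-1, expanding outward from the peak — single-peaked.
Cluster 6 (peak Ivanov at position 6): ranking walks positions 6-5-4-3-2-1, expanding outward from the peak — single-peaked.
Cluster 7 (peak Ekwueme at position 5): ranking walks positions 5-4-3-6-2-1, expanding outward from the peak — single-peaked.
Cluster 8 (peak Blum at position 4): ranking walks positions 4-5-3-2-1-6, expanding outward from the peak — single-peaked.
Cluster 9 (peak Pham at position 2): ranking walks positions 2-3-4-5-6-1, expanding outward from the peak — single-peaked.
Every ranking is single-peaked on this axis.

yes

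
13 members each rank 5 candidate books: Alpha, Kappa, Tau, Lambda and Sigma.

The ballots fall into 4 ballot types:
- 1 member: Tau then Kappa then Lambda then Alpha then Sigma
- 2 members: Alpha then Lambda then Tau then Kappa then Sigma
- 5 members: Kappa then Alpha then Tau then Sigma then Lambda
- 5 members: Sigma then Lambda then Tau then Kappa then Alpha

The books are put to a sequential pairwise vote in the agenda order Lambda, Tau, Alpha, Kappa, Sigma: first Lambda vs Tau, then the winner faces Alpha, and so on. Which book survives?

Round 1: Lambda vs Tau — 7–6, Lambda advances.
Round 2: Lambda vs Alpha — 6–7, Alpha advances.
Round 3: Alpha vs Kappa — 2–11, Kappa advances.
Round 4: Kappa vs Sigma — 8–5, Kappa advances.
Kappa survives the agenda.

Kappa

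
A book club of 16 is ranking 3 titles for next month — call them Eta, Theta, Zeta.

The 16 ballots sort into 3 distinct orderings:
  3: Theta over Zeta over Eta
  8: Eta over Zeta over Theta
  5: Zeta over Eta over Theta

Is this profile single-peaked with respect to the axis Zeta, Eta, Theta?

Axis positions: Zeta=1, Eta=2, Theta=3.
Faction 1: ranking walks positions 3-1-2; Zeta is ranked above Eta even though Eta lies between Zeta and the peak Theta on the axis — preferences dip and rise again. Not single-peaked.
Faction 2 (peak Eta at position 2): ranking walks positions 2-1-3, expanding outward from the peak — single-peaked.
Faction 3 (peak Zeta at position 1): ranking walks positions 1-2-3, expanding outward from the peak — single-peaked.
Faction 1 violates single-peakedness, so the profile is not single-peaked on this axis.

no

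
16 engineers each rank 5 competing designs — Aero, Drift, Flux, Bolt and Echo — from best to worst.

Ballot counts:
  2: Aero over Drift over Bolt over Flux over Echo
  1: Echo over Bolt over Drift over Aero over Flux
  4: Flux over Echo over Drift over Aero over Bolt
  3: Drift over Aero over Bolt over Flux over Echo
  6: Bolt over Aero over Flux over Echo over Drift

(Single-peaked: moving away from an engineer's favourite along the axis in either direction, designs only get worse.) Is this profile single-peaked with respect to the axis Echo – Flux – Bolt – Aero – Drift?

Axis positions: Echo=1, Flux=2, Bolt=3, Aero=4, Drift=5.
Cluster 1 (peak Aero at position 4): ranking walks positions 4-5-3-2-1, expanding outward from the peak — single-peaked.
Cluster 2: ranking walks positions 1-3-5-4-2; Bolt is ranked above Flux even though Flux lies between Bolt and the peak Echo on the axis — preferences dip and rise again. Not single-peaked.
Cluster 3: ranking walks positions 2-1-5-4-3; Drift is ranked above Bolt even though Bolt lies between Drift and the peak Flux on the axis — preferences dip and rise again. Not single-peaked.
Cluster 4 (peak Drift at position 5): ranking walks positions 5-4-3-2-1, expanding outward from the peak — single-peaked.
Cluster 5 (peak Bolt at position 3): ranking walks positions 3-4-2-1-5, expanding outward from the peak — single-peaked.
Cluster 2 violates single-peakedness, so the profile is not single-peaked on this axis.

no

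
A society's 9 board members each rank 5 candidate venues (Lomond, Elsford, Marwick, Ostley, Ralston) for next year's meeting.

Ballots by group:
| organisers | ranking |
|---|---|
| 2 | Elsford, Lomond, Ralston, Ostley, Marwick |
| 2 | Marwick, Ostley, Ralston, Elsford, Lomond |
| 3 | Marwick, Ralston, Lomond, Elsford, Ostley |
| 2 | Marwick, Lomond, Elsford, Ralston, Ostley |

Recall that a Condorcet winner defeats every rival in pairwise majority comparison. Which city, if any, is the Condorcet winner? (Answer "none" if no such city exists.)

Marwick

Head-to-head results (9 organisers):
Lomond vs Elsford: 3+2 = 5 for Lomond, 4 for Elsford — Lomond by 5–4.
Lomond vs Marwick: Lomond is ranked higher on 2 ballots, Marwick on 7. Marwick wins 7–2.
Lomond vs Ostley: Lomond is ranked higher on 2+3+2 = 7 ballots, Ostley on 2. Lomond wins 7–2.
Lomond vs Ralston: 4 to 5, Ralston.
Elsford vs Marwick: Elsford is ranked higher on 2 ballots, Marwick on 7. Marwick wins 7–2.
Elsford vs Ostley: 2+3+2 = 7 for Elsford, 2 for Ostley — Elsford by 7–2.
Elsford vs Ralston: Elsford is ranked higher on 2+2 = 4 ballots, Ralston on 5. Ralston wins 5–4.
Marwick vs Ostley: Marwick is ranked higher on 2+3+2 = 7 ballots, Ostley on 2. Marwick wins 7–2.
Marwick vs Ralston: Marwick preferred on 2+3+2 = 7 ballots; Marwick wins 7–2.
Ostley vs Ralston: 2 for Ostley, 7 for Ralston — Ralston by 7–2.
Marwick wins every pairwise contest, so Marwick is the Condorcet winner.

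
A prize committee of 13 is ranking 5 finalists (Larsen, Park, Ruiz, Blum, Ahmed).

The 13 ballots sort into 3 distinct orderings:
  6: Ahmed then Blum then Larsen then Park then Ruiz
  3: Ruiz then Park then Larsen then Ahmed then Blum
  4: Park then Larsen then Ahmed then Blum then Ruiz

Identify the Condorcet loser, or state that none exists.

Head-to-head results (13 jurors):
Larsen vs Park: Larsen preferred on 6 ballots; Park wins 7–6.
Larsen vs Ruiz: Larsen is ranked higher on 6+4 = 10 ballots, Ruiz on 3. Larsen wins 10–3.
Larsen vs Blum: 7 to 6, Larsen.
Larsen vs Ahmed: 3+4 = 7 for Larsen, 6 for Ahmed — Larsen by 7–6.
Park–Ruiz: Park 10–3.
Park–Blum: Park 7–6.
Park vs Ahmed: Park preferred on 3+4 = 7 ballots; Park wins 7–6.
Ruiz vs Blum: 3 to 10, Blum.
Ruiz vs Ahmed: Ahmed, 10–3.
Blum vs Ahmed: Blum is ranked higher on 0 ballots, Ahmed on 13. Ahmed wins 13–0.
Ruiz is beaten in every head-to-head and is the Condorcet loser.

Ruiz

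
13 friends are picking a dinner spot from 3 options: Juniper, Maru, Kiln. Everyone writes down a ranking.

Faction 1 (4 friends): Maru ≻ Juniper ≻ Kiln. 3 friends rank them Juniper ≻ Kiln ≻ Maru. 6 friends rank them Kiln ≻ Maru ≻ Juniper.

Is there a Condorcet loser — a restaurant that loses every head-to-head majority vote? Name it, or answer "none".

Head-to-head results (13 friends):
Juniper vs Maru: 3 to 10, Maru.
Juniper vs Kiln: 7 to 6, Juniper.
Maru vs Kiln: 4 for Maru, 9 for Kiln — Kiln by 9–4.
Each restaurant has at least one pairwise win (Juniper beats Kiln; Maru beats Juniper; Kiln beats Maru) — no Condorcet loser.

none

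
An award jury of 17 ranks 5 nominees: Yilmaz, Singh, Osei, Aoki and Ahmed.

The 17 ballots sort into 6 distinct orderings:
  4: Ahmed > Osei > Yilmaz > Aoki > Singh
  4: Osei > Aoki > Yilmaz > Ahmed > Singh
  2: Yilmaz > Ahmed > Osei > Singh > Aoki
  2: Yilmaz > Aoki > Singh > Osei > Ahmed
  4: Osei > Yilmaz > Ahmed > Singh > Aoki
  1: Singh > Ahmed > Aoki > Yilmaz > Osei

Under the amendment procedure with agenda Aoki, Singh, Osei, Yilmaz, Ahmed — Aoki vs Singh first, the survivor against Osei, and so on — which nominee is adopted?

Round 1: Aoki vs Singh — 10–7, Aoki advances.
Round 2: Aoki vs Osei — 3–14, Osei advances.
Round 3: Osei vs Yilmaz — 12–5, Osei advances.
Round 4: Osei vs Ahmed — 10–7, Osei advances.
The agenda winner is Osei.

Osei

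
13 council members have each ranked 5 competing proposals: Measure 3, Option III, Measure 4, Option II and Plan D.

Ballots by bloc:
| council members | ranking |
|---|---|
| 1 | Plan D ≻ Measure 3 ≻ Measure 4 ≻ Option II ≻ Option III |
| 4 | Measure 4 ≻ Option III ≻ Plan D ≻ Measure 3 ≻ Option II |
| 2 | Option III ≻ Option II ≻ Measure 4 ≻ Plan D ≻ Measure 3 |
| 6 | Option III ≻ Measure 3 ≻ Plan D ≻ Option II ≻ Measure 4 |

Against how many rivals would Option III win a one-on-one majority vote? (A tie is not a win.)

4

Option III against each rival (13 council members):
Option III vs Measure 3: Option III is ranked higher on 4+2+6 = 12 ballots, Measure 3 on 1. Option III wins 12–1.
Option III vs Measure 4: 8 to 5, Option III.
Option III vs Option II: 12 to 1, Option III.
Option III vs Plan D: 4+2+6 = 12 for Option III, 1 for Plan D — Option III by 12–1.
Option III beats Measure 3, Measure 4, Option II, Plan D — 4 pairwise wins.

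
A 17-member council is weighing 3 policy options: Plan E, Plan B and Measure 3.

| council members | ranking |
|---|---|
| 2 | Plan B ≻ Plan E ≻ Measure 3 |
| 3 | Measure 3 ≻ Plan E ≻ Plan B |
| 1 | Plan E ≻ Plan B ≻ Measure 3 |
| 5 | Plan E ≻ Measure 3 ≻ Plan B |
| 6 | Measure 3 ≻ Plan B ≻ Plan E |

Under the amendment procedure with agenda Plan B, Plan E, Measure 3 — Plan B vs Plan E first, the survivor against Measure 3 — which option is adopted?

Measure 3

Round 1: Plan B vs Plan E — 8–9, Plan E advances.
Round 2: Plan E vs Measure 3 — 8–9, Measure 3 advances.
Measure 3 survives the agenda.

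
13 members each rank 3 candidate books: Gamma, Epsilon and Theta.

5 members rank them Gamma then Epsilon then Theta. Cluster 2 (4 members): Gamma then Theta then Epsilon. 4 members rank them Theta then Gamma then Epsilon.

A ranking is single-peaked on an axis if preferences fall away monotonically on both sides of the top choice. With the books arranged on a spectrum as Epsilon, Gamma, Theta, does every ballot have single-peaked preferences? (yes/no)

Axis positions: Epsilon=1, Gamma=2, Theta=3.
Cluster 1 (peak Gamma at position 2): ranking walks positions 2-1-3, expanding outward from the peak — single-peaked.
Cluster 2 (peak Gamma at position 2): ranking walks positions 2-3-1, expanding outward from the peak — single-peaked.
Cluster 3 (peak Theta at position 3): ranking walks positions 3-2-1, expanding outward from the peak — single-peaked.
Every ranking is single-peaked on this axis.

yes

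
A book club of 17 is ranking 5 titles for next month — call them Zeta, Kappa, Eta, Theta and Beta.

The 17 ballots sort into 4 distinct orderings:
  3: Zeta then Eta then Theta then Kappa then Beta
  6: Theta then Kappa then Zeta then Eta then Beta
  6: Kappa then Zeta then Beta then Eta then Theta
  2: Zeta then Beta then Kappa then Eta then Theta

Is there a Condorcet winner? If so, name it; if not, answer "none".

Check each pair by majority over 17 ballots:
Zeta vs Kappa: Kappa wins 12–5.
Zeta vs Eta: 17 to 0, Zeta.
Zeta–Theta: Zeta 11–6.
Zeta vs Beta: Zeta preferred on 3+6+6+2 = 17 ballots; Zeta wins 17–0.
Kappa vs Eta: Kappa, 14–3.
Kappa vs Theta: Theta wins 9–8.
Kappa–Beta: Kappa 15–2.
Eta–Theta: Eta 11–6.
Eta vs Beta: 3+6 = 9 for Eta, 8 for Beta — Eta by 9–8.
Theta vs Beta: Theta preferred on 3+6 = 9 ballots; Theta wins 9–8.
Each book drops at least one matchup (Zeta loses to Kappa; Kappa loses to Theta; Eta loses to Zeta; Theta loses to Zeta; Beta loses to Zeta); the cycle Zeta beats Theta beats Kappa beats Zeta rules out a Condorcet winner.

none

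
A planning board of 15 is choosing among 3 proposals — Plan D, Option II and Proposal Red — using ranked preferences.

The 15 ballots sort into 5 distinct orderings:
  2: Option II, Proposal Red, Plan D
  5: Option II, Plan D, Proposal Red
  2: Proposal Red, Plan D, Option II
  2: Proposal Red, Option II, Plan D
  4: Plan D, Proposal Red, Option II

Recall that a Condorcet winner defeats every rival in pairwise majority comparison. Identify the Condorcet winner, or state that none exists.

Pairwise majorities:
Plan D vs Option II: 2+4 = 6 for Plan D, 9 for Option II — Option II by 9–6.
Plan D vs Proposal Red: Plan D is ranked higher on 5+4 = 9 ballots, Proposal Red on 6. Plan D wins 9–6.
Option II vs Proposal Red: Option II is ranked higher on 2+5 = 7 ballots, Proposal Red on 8. Proposal Red wins 8–7.
Every option loses at least once (Plan D loses to Option II; Option II loses to Proposal Red; Proposal Red loses to Plan D). The majority relation contains the cycle Plan D > Proposal Red > Option II > Plan D, so there is no Condorcet winner.

none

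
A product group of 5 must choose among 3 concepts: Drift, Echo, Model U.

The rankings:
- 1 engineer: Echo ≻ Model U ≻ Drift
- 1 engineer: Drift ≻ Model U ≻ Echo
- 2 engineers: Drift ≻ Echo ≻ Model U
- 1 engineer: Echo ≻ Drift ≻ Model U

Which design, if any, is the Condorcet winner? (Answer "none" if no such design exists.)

Drift

Pairwise majorities:
Drift vs Echo: Drift wins 3–2.
Drift vs Model U: Drift, 4–1.
Echo vs Model U: Echo wins 4–1.
Only Drift has no losses; Drift is the Condorcet winner.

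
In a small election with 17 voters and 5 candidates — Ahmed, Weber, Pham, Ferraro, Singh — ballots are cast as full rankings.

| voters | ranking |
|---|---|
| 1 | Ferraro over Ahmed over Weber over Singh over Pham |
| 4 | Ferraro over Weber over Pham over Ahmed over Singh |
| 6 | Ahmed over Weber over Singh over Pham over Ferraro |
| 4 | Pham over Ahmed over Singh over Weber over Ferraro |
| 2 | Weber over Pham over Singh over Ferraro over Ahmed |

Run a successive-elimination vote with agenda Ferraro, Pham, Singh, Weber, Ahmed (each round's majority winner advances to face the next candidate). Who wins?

Round 1: Ferraro vs Pham — 5–12, Pham advances.
Round 2: Pham vs Singh — 10–7, Pham advances.
Round 3: Pham vs Weber — 4–13, Weber advances.
Round 4: Weber vs Ahmed — 6–11, Ahmed advances.
The agenda winner is Ahmed.

Ahmed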